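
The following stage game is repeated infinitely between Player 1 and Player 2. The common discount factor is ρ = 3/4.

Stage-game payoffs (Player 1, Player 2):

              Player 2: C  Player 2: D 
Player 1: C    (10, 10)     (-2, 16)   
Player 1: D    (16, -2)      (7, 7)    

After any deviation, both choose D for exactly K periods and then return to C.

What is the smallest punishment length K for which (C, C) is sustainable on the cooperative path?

4

Need Σ_{k=1}^{K} ρ^k ≥ (16−10)/(10−7) = 2.0000 at ρ = 3/4.
At K = 3 the sum is 1.7344 < 2.0000; at K = 4 it is 2.0508 ≥ 2.0000.
So the minimum punishment length is K = 4.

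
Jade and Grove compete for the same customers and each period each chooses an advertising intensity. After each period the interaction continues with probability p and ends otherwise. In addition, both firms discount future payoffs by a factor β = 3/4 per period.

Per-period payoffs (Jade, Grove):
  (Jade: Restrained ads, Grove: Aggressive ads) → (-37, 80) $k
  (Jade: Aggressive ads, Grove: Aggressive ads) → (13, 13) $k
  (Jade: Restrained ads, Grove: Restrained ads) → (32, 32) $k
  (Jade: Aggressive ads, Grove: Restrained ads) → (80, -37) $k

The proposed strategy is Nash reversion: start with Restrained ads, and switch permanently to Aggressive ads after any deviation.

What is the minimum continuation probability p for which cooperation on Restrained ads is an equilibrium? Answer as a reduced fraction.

64/67

With continuation probability p and discount β, the effective per-period discount factor is βp.
Grim-trigger IC: βp ≥ (80−32)/(80−13) = 48/67.
So p ≥ (48/67)/(3/4) = 64/67.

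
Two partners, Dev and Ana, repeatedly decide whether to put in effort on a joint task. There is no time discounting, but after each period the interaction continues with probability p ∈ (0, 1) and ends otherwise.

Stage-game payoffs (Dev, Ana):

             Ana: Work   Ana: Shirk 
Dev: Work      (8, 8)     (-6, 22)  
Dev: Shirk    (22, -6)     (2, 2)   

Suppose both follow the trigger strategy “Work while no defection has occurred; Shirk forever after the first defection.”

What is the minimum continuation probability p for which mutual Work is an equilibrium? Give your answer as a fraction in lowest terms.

7/10

With no time discounting, the continuation probability p plays the role of the discount factor.
Grim-trigger IC: 8/(1−p) ≥ 22 + 2p/(1−p) ⇒ p ≥ (22−8)/(22−2) = 7/10.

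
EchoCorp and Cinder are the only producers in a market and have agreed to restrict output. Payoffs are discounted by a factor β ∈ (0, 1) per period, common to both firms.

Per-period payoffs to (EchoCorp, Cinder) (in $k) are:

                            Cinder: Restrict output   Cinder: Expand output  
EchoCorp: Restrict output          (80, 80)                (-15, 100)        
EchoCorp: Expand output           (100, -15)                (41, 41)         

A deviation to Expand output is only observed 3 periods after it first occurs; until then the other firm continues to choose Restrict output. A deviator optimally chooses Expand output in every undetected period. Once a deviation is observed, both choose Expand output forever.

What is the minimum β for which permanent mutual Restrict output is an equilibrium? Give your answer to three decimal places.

A deviator earns 100 for 3 periods, then 41 forever; cooperating earns 80 forever. Multiplying the IC by (1−β):
80 ≥ 100(1−β^3) + 41β^3, so 59·β^3 ≥ 20 and β^3 ≥ 20/59.
β ≥ (20/59)^(1/3) ≈ 0.697.

0.697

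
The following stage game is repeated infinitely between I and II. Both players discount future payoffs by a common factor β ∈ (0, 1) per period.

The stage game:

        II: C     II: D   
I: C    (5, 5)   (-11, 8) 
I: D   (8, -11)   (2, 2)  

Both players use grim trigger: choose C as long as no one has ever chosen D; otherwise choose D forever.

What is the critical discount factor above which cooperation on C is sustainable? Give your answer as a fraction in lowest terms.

1/2

5/(1−β) ≥ 8 + 2β/(1−β)
5 ≥ 8 − 6β
β ≥ 3/6 = 1/2.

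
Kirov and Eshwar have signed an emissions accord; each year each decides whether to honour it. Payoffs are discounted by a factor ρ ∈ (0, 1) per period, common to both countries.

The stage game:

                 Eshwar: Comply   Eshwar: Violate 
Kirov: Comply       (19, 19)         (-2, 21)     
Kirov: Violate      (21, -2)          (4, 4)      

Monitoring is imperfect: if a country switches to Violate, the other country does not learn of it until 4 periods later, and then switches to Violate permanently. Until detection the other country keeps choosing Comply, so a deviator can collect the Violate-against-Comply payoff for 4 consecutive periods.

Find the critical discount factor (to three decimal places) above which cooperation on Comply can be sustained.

The best deviation is to choose Violate for all 4 undetected periods, earning 21 each, then 4 forever once detected.
Deviation value: 21(1−ρ^4)/(1−ρ) + 4ρ^4/(1−ρ); cooperation value: 19/(1−ρ).
IC: 19 ≥ 21(1−ρ^4) + 4ρ^4 = 21 − 17ρ^4.
So ρ^4 ≥ 2/17, giving ρ ≥ (2/17)^(1/4) ≈ 0.586.

0.586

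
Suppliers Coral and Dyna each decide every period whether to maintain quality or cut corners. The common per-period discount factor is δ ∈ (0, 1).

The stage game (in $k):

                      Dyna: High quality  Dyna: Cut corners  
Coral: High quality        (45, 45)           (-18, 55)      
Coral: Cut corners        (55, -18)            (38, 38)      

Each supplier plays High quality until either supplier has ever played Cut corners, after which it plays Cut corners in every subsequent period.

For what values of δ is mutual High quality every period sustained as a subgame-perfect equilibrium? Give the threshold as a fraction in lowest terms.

Under grim trigger the critical discount factor is (T−C)/(T−P) with T = 55, C = 45, P = 38.
δ* = (55−45)/(55−38) = 10/17.

10/17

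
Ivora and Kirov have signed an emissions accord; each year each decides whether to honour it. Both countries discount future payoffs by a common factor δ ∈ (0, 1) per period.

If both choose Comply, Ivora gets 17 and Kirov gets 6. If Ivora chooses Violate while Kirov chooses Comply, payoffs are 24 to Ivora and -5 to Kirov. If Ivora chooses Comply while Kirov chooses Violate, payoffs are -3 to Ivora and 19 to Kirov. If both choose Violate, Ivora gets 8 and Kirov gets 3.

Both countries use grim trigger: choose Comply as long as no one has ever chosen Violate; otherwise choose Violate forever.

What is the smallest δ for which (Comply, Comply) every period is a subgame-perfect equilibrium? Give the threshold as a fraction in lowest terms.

13/16

For Ivora: deviation gain 24−17 = 7, per-period punishment loss 17−8 = 9. IC gives δ ≥ 7/16.
For Kirov: gain 13, loss 3 per period, so δ ≥ 13/16.
The tighter constraint is Kirov's, so cooperation needs δ ≥ 13/16.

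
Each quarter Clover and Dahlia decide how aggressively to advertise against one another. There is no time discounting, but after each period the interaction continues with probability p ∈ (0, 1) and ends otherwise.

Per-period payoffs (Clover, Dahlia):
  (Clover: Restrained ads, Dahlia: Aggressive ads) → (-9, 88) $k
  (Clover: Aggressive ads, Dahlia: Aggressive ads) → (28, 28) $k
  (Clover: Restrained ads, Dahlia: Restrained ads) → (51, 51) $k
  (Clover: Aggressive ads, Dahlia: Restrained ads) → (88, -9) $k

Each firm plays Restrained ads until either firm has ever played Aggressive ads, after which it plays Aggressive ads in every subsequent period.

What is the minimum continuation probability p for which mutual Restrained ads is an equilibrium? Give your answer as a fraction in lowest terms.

37/60

Expected cooperation value is 51 + p·51 + p²·51 + … = 51/(1−p); deviation gives 88 + p·28/(1−p).
51 ≥ 88(1−p) + 28p ⇒ 60p ≥ 37 ⇒ p ≥ 37/60.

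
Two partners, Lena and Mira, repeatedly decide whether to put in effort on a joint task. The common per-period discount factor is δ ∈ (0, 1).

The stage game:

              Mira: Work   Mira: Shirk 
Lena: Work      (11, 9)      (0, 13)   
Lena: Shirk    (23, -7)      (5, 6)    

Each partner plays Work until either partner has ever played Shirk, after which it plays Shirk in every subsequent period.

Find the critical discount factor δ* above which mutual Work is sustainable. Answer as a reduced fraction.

Lena: cooperation gives 11 each period; deviation gives 23 once then 5 forever.
  11/(1−δ) ≥ 23 + 5δ/(1−δ) ⇒ δ ≥ 12/18 = 2/3.
Mira: cooperation gives 9 each period; deviation gives 13 once then 6 forever.
  δ ≥ 4/7.
Both must hold, so the binding constraint is Lena's: δ ≥ 2/3.

2/3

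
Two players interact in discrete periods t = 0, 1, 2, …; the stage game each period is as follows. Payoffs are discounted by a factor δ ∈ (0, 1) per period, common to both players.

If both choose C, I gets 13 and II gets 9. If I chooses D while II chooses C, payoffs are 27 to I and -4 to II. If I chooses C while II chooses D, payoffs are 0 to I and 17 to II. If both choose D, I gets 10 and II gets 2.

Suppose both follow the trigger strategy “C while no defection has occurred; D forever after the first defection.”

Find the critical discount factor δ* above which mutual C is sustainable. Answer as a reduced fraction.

14/17

I's threshold: (27−13)/(27−10) = 14/17.
II's threshold: (17−9)/(17−2) = 8/15.
14/17 > 8/15, so I binds and δ* = 14/17.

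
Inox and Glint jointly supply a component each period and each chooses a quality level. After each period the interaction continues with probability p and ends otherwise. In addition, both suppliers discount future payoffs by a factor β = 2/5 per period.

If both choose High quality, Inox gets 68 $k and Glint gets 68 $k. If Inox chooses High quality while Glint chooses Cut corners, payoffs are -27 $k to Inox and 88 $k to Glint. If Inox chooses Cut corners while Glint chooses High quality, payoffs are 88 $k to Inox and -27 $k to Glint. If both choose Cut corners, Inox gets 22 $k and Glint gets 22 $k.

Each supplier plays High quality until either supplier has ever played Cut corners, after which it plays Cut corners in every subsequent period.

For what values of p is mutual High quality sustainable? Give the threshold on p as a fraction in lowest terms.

With continuation probability p and discount β, the effective per-period discount factor is βp.
Grim-trigger IC: βp ≥ (88−68)/(88−22) = 10/33.
So p ≥ (10/33)/(2/5) = 25/33.

25/33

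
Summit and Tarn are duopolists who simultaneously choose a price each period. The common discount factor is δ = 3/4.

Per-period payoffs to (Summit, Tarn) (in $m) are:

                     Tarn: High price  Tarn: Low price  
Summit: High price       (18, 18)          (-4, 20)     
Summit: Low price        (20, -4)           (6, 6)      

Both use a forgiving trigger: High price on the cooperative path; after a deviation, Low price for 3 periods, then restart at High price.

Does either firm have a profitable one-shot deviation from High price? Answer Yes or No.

A one-shot deviation gives 20 now, then 6 for 3 periods, then back to 18.
Gain from deviating: (20−18) today; loss: (18−6) in each of the next 3 periods.
No-deviation condition: (18−6)(δ+…+δ^3) ≥ 20−18, i.e. δ+…+δ^3 ≥ 1/6.
At δ = 3/4: δ+…+δ^3 = 1.7344 ≥ 0.1667.
So cooperation is sustainable.

No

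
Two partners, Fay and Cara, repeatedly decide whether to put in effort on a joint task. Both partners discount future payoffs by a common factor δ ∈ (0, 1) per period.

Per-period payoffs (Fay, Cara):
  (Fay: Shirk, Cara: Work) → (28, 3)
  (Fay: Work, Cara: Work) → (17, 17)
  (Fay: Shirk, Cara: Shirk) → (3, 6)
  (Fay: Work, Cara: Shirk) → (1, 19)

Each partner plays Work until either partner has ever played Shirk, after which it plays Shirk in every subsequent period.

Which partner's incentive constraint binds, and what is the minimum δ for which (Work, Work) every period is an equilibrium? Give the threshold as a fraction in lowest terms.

Fay; δ ≥ 11/25

For Fay: deviation gain 28−17 = 11, per-period punishment loss 17−3 = 14. IC gives δ ≥ 11/25.
For Cara: gain 2, loss 11 per period, so δ ≥ 2/13.
The tighter constraint is Fay's, so cooperation needs δ ≥ 11/25.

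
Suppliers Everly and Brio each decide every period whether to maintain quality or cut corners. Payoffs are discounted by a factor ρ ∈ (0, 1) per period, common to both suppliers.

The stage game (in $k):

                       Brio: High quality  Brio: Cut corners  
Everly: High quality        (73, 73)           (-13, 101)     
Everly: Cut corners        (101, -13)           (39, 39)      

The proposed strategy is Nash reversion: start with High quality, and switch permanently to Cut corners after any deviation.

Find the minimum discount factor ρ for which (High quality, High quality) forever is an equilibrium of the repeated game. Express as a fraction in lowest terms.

Cooperation forever yields 73 each period: 73/(1−ρ).
Deviating yields 101 once, then 39 forever: 101 + 39ρ/(1−ρ).
No profitable deviation requires 73/(1−ρ) ≥ 101 + 39ρ/(1−ρ).
Multiplying by (1−ρ): 73 ≥ 101(1−ρ) + 39ρ = 101 − 62ρ.
So 62ρ ≥ 28, i.e. ρ ≥ 28/62 = 14/31.

14/31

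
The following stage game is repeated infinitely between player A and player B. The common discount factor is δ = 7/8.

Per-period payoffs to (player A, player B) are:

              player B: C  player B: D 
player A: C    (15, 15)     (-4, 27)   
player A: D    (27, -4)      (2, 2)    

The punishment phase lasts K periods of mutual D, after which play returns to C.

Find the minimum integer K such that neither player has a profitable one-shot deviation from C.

2

IC: δ(1−δ^K)/(1−δ) ≥ (27−15)/(15−2) = 12/13.
With δ = 7/8: need 1 − δ^K ≥ 12/13·(1−7/8)/(7/8), i.e. δ^K ≤ 0.8681.
Since (7/8)^1 = 0.8750 and (7/8)^2 = 0.7656, the smallest such K is 2.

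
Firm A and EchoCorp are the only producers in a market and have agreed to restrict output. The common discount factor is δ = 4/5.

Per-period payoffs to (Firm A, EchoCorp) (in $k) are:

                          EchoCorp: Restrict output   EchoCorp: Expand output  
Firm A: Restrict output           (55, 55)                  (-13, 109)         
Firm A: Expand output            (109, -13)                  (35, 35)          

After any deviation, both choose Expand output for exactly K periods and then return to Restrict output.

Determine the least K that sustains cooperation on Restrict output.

6

IC: δ(1−δ^K)/(1−δ) ≥ (109−55)/(55−35) = 27/10.
With δ = 4/5: need 1 − δ^K ≥ 27/10·(1−4/5)/(4/5), i.e. δ^K ≤ 0.3250.
Since (4/5)^5 = 0.3277 and (4/5)^6 = 0.2621, the smallest such K is 6.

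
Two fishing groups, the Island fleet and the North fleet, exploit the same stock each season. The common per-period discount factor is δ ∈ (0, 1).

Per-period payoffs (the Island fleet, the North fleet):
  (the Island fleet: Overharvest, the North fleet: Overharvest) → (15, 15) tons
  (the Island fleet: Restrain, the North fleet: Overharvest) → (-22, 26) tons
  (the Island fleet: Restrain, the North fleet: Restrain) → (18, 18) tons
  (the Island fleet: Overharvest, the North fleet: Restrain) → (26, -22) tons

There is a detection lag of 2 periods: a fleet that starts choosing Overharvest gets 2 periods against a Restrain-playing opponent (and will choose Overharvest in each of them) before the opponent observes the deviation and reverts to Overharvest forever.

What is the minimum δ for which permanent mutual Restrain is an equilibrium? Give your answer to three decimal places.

0.853

A deviator earns 26 for 2 periods, then 15 forever; cooperating earns 18 forever. Multiplying the IC by (1−δ):
18 ≥ 26(1−δ^2) + 15δ^2, so 11·δ^2 ≥ 8 and δ^2 ≥ 8/11.
δ ≥ (8/11)^(1/2) ≈ 0.853.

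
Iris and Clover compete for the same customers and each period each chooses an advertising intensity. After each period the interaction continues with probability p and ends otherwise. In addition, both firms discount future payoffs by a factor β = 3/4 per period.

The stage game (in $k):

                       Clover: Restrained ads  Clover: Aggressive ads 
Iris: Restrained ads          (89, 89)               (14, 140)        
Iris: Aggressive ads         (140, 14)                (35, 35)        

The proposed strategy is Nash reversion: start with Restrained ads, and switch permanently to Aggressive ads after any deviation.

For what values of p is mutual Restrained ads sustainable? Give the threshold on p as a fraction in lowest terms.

With continuation probability p and discount β, the effective per-period discount factor is βp.
Grim-trigger IC: βp ≥ (140−89)/(140−35) = 17/35.
So p ≥ (17/35)/(3/4) = 68/105.

68/105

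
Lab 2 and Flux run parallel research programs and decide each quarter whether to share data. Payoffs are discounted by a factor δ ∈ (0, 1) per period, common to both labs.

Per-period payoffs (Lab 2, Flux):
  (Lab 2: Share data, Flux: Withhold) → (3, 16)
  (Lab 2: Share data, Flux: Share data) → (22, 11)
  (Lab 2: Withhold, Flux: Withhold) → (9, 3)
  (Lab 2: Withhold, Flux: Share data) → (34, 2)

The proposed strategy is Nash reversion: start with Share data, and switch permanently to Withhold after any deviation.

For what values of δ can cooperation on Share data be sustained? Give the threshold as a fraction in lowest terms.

Lab 2: cooperation gives 22 each period; deviation gives 34 once then 9 forever.
  22/(1−δ) ≥ 34 + 9δ/(1−δ) ⇒ δ ≥ 12/25.
Flux: cooperation gives 11 each period; deviation gives 16 once then 3 forever.
  δ ≥ 5/13.
Both must hold, so the binding constraint is Lab 2's: δ ≥ 12/25.

12/25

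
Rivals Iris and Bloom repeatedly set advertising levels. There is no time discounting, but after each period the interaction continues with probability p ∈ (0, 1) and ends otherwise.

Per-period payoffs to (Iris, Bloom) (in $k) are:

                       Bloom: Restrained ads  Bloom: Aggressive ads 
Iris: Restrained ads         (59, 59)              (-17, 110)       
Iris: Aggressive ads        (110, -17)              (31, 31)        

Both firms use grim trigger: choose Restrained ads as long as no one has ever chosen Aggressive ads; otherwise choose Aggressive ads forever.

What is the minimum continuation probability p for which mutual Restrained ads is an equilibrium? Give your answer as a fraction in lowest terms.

With no time discounting, the continuation probability p plays the role of the discount factor.
Grim-trigger IC: 59/(1−p) ≥ 110 + 31p/(1−p) ⇒ p ≥ (110−59)/(110−31) = 51/79.

51/79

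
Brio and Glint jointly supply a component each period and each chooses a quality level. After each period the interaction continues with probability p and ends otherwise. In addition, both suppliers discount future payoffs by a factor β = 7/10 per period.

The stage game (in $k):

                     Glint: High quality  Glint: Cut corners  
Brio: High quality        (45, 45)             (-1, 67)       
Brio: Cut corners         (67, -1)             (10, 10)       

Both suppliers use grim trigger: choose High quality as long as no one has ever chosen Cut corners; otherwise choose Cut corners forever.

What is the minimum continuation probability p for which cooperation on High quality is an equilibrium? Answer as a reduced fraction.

220/399

With continuation probability p and discount β, the effective per-period discount factor is βp.
Grim-trigger IC: βp ≥ (67−45)/(67−10) = 22/57.
So p ≥ (22/57)/(7/10) = 220/399.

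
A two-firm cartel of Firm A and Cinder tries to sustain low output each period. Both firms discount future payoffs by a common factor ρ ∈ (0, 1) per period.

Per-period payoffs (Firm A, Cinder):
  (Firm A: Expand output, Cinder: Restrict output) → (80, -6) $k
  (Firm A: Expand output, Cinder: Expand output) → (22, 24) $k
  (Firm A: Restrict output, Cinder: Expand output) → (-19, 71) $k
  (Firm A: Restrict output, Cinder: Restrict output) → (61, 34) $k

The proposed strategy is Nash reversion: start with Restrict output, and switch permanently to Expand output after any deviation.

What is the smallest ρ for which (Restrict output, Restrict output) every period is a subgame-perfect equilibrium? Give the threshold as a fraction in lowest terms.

37/47

For Firm A: deviation gain 80−61 = 19, per-period punishment loss 61−22 = 39. IC gives ρ ≥ 19/58.
For Cinder: gain 37, loss 10 per period, so ρ ≥ 37/47.
The tighter constraint is Cinder's, so cooperation needs ρ ≥ 37/47.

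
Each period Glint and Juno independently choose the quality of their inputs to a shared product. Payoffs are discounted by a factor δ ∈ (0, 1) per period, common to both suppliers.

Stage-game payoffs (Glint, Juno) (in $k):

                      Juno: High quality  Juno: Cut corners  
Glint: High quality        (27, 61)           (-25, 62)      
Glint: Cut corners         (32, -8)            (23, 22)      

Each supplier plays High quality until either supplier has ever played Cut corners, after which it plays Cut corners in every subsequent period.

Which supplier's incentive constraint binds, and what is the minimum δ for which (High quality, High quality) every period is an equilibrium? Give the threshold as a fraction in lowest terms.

Glint's threshold: (32−27)/(32−23) = 5/9.
Juno's threshold: (62−61)/(62−22) = 1/40.
5/9 > 1/40, so Glint binds and δ* = 5/9.

Glint; δ ≥ 5/9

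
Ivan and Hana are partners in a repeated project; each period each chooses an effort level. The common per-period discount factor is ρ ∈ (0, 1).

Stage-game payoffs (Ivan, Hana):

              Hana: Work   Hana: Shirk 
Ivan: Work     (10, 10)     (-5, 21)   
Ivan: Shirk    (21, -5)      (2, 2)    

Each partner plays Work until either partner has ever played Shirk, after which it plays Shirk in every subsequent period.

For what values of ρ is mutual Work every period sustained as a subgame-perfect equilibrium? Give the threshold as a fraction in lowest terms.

11/19

One-period gain from deviating is 21 − 10 = 11. The loss is 10 − 2 = 8 in every subsequent period, with present value 8·ρ/(1−ρ).
Deviation is unprofitable when 8·ρ/(1−ρ) ≥ 11, i.e. ρ/(1−ρ) ≥ 11/8.
Equivalently ρ ≥ 11/(11+8) = 11/19.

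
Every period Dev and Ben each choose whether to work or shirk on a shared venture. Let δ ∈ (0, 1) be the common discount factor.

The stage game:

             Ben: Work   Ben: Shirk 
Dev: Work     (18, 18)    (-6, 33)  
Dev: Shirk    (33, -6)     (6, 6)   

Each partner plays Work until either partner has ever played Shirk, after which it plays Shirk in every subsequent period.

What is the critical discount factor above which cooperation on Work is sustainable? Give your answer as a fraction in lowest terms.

5/9

18/(1−δ) ≥ 33 + 6δ/(1−δ)
18 ≥ 33 − 27δ
δ ≥ 15/27 = 5/9.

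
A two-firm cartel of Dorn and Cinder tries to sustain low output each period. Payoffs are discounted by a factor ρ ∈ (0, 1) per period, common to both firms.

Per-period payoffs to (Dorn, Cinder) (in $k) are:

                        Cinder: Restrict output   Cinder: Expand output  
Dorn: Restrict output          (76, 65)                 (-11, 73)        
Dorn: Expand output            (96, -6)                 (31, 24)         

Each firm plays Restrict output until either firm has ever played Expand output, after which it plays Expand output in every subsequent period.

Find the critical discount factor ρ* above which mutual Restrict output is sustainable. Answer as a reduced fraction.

4/13

Dorn: cooperation gives 76 each period; deviation gives 96 once then 31 forever.
  76/(1−ρ) ≥ 96 + 31ρ/(1−ρ) ⇒ ρ ≥ 20/65 = 4/13.
Cinder: cooperation gives 65 each period; deviation gives 73 once then 24 forever.
  ρ ≥ 8/49.
Both must hold, so the binding constraint is Dorn's: ρ ≥ 4/13.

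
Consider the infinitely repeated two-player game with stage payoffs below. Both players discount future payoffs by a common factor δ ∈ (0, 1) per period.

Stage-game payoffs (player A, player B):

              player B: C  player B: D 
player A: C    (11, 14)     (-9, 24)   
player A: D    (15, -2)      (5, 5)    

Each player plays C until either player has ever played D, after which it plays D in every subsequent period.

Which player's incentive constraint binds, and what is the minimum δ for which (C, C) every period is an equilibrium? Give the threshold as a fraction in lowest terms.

player A: cooperation gives 11 each period; deviation gives 15 once then 5 forever.
  11/(1−δ) ≥ 15 + 5δ/(1−δ) ⇒ δ ≥ 4/10 = 2/5.
player B: cooperation gives 14 each period; deviation gives 24 once then 5 forever.
  δ ≥ 10/19.
Both must hold, so the binding constraint is player B's: δ ≥ 10/19.

player B; δ ≥ 10/19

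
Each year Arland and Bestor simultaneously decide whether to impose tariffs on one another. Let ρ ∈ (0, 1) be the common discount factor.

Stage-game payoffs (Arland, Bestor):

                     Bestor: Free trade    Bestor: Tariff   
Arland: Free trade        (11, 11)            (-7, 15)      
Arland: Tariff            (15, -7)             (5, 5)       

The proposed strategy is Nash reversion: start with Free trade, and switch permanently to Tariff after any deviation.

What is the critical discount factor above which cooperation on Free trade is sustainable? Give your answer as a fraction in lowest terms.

Under grim trigger the critical discount factor is (T−C)/(T−P) with T = 15, C = 11, P = 5.
ρ* = (15−11)/(15−5) = 4/10 = 2/5.

2/5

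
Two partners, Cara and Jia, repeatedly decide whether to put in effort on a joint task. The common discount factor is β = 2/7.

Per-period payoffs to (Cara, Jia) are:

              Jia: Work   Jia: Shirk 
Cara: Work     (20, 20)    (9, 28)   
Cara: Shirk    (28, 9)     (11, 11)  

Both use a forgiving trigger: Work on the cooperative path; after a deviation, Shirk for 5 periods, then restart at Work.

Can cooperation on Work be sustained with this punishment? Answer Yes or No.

A one-shot deviation gives 28 now, then 11 for 5 periods, then back to 20.
Gain from deviating: (28−20) today; loss: (20−11) in each of the next 5 periods.
No-deviation condition: (20−11)(β+…+β^5) ≥ 28−20, i.e. β+…+β^5 ≥ 8/9.
At β = 2/7: β+…+β^5 = 0.3992 < 0.8889.
So cooperation is not sustainable.

No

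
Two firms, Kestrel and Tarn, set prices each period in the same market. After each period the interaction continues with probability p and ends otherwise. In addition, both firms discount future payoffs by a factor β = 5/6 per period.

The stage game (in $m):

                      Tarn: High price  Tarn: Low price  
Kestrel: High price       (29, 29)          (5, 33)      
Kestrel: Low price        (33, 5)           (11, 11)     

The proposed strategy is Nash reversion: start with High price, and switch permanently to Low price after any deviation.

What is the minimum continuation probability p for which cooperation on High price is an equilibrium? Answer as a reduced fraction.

With continuation probability p and discount β, the effective per-period discount factor is βp.
Grim-trigger IC: βp ≥ (33−29)/(33−11) = 2/11.
So p ≥ (2/11)/(5/6) = 12/55.

12/55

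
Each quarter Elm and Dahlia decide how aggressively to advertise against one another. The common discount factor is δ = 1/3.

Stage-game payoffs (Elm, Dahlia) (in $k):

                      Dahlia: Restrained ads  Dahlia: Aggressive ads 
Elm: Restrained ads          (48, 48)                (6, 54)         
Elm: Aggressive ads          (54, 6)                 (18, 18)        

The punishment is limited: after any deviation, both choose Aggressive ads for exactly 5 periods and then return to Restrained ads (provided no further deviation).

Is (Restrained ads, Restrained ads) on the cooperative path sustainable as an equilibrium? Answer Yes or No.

IC: δ+…+δ^5 ≥ (54−48)/(48−18) = 1/5.
At δ = 1/3: partial sum = 0.4979 ≥ 0.2000. Cooperation sustainable.

Yes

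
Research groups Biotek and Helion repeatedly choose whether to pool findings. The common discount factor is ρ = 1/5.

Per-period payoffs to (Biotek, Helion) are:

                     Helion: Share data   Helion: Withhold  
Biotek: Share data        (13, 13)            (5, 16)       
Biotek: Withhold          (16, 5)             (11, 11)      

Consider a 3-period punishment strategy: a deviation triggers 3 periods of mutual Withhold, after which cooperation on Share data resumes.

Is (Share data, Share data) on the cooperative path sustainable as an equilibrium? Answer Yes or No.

No

Comparing payoff streams over the 4 periods until play realigns: cooperate → 13(1+ρ+…+ρ^3); deviate → 16 + 11(ρ+…+ρ^3).
Cooperation is sustained iff (13−11)(ρ+…+ρ^3) ≥ 16−13.
ρ+…+ρ^3 = 1/5·(1−(1/5)^3)/(1−1/5) = 0.2480, and (16−13)/(13−11) = 1.5000.
0.2480 < 1.5000, so cooperation is not sustainable.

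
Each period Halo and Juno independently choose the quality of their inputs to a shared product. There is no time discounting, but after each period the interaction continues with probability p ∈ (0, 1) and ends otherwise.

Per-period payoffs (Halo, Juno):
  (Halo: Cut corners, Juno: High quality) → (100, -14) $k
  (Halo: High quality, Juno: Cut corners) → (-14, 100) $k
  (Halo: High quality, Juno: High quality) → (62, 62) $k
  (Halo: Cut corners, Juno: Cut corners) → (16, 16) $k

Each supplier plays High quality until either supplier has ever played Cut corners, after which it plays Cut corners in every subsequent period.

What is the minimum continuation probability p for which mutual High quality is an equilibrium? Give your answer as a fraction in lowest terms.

With no time discounting, the continuation probability p plays the role of the discount factor.
Grim-trigger IC: 62/(1−p) ≥ 100 + 16p/(1−p) ⇒ p ≥ (100−62)/(100−16) = 19/42.

19/42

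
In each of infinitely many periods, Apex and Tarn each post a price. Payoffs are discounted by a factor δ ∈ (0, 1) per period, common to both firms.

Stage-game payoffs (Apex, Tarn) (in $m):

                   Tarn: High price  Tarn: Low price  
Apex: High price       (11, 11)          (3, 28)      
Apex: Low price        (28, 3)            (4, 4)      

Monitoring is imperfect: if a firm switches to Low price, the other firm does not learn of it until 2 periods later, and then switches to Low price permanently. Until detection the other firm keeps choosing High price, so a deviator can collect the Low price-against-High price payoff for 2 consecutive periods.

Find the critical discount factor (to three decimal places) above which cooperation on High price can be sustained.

0.842

Deviating for the 2 undetected periods gains 28−11 = 17 per period over cooperation, then loses 11−4 = 7 per period forever once punishment starts.
Gain: 17(1 + δ + … + δ^1); loss: 7·δ^2/(1−δ).
No profitable deviation ⇔ 17(1−δ^2) ≤ 7·δ^2, i.e. δ^2 ≥ 17/(17+7) = 17/24.
Hence δ ≥ (17/24)^(1/2) ≈ 0.842.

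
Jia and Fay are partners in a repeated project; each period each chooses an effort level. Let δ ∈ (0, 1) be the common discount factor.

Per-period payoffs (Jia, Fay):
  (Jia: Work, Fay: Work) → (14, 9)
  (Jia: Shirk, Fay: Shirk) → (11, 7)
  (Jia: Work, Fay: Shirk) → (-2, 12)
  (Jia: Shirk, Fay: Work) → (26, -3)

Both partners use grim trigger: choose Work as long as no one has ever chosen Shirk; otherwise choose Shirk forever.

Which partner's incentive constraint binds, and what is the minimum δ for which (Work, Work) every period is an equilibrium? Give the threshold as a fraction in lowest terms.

Jia; δ ≥ 4/5

Jia's threshold: (26−14)/(26−11) = 4/5.
Fay's threshold: (12−9)/(12−7) = 3/5.
4/5 > 3/5, so Jia binds and δ* = 4/5.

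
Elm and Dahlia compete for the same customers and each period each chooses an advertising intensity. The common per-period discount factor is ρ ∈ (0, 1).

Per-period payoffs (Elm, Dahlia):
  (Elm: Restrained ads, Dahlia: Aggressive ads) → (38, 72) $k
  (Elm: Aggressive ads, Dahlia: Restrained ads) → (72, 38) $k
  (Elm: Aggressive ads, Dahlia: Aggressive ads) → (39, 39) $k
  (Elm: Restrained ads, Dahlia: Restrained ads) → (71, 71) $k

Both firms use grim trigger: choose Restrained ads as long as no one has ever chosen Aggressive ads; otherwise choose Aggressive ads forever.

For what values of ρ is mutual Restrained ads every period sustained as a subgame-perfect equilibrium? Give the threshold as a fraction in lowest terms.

1/33

71/(1−ρ) ≥ 72 + 39ρ/(1−ρ)
71 ≥ 72 − 33ρ
ρ ≥ 1/33.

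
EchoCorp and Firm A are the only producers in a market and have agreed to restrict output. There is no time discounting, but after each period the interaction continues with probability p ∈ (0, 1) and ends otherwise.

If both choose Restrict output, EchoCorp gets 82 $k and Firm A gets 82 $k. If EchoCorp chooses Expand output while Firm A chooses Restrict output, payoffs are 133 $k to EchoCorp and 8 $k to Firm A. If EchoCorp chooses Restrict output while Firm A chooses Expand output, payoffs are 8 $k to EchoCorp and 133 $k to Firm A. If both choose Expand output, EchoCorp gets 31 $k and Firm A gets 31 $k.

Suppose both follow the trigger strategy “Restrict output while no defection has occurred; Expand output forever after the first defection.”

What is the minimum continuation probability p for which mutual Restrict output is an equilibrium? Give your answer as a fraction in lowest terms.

1/2

Expected cooperation value is 82 + p·82 + p²·82 + … = 82/(1−p); deviation gives 133 + p·31/(1−p).
82 ≥ 133(1−p) + 31p ⇒ 102p ≥ 51 ⇒ p ≥ 51/102 = 1/2.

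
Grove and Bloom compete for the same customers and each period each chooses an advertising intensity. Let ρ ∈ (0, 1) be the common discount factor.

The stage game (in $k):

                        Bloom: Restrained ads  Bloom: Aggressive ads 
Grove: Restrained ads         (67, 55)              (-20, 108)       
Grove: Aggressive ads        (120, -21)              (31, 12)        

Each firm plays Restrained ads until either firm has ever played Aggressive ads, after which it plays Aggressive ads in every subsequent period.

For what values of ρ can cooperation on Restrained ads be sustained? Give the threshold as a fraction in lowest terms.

Grove's threshold: (120−67)/(120−31) = 53/89.
Bloom's threshold: (108−55)/(108−12) = 53/96.
53/89 > 53/96, so Grove binds and ρ* = 53/89.

53/89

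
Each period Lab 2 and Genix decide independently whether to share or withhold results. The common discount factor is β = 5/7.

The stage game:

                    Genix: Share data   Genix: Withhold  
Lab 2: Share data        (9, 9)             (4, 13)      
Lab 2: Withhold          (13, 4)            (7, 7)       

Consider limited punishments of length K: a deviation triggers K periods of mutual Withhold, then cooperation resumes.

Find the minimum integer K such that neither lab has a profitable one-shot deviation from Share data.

5

No profitable deviation requires (9−7)(β+…+β^K) ≥ 13−9, i.e. β+…+β^K ≥ 2 ≈ 2.0000.
With β = 5/7, the partial sums are K=1: 0.7143, K=2: 1.2245, K=3: 1.5889, K=4: 1.8492, K=5: 2.0352.
K = 5 is the first length at which the sum reaches 2.0000.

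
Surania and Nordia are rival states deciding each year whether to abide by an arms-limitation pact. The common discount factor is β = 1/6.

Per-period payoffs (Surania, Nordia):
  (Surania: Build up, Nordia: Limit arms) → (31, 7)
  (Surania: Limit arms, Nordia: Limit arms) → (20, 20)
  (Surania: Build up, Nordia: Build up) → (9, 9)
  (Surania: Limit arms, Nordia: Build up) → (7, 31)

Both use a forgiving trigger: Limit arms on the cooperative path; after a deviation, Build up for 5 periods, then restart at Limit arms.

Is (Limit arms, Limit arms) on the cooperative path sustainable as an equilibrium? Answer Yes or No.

No

A one-shot deviation gives 31 now, then 9 for 5 periods, then back to 20.
Gain from deviating: (31−20) today; loss: (20−9) in each of the next 5 periods.
No-deviation condition: (20−9)(β+…+β^5) ≥ 31−20, i.e. β+…+β^5 ≥ 1.
At β = 1/6: β+…+β^5 = 0.2000 < 1.0000.
So cooperation is not sustainable.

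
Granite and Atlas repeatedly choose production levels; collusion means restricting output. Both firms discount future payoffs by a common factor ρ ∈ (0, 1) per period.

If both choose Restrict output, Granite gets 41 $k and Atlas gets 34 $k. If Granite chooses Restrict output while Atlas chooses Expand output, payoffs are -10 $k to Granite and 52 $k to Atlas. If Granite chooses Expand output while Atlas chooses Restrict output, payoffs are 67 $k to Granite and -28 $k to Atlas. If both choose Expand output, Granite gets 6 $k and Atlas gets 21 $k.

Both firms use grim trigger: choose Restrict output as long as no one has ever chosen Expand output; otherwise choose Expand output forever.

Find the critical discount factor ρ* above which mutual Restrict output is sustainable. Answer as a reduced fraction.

Granite's threshold: (67−41)/(67−6) = 26/61.
Atlas's threshold: (52−34)/(52−21) = 18/31.
26/61 < 18/31, so Atlas binds and ρ* = 18/31.

18/31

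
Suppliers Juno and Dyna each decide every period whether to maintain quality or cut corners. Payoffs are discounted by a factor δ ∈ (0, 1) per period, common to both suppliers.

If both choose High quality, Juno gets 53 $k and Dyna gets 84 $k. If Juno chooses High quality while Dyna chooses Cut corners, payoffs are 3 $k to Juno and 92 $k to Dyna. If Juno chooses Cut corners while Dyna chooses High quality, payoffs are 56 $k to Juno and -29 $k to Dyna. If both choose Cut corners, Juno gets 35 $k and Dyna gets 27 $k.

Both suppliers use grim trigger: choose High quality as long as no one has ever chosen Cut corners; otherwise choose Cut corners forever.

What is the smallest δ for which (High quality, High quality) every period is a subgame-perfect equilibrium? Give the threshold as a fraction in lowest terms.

Juno: cooperation gives 53 each period; deviation gives 56 once then 35 forever.
  53/(1−δ) ≥ 56 + 35δ/(1−δ) ⇒ δ ≥ 3/21 = 1/7.
Dyna: cooperation gives 84 each period; deviation gives 92 once then 27 forever.
  δ ≥ 8/65.
Both must hold, so the binding constraint is Juno's: δ ≥ 1/7.

1/7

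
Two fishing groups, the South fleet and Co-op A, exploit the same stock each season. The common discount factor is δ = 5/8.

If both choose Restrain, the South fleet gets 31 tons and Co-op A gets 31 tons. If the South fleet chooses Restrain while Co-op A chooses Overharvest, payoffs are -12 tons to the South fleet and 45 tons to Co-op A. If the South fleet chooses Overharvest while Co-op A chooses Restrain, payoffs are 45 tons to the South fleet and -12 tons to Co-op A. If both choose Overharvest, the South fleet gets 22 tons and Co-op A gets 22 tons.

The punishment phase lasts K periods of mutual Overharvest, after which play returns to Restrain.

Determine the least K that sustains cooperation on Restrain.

6

Need Σ_{k=1}^{K} δ^k ≥ (45−31)/(31−22) = 1.5556 at δ = 5/8.
At K = 5 the sum is 1.5077 < 1.5556; at K = 6 it is 1.5673 ≥ 1.5556.
So the minimum punishment length is K = 6.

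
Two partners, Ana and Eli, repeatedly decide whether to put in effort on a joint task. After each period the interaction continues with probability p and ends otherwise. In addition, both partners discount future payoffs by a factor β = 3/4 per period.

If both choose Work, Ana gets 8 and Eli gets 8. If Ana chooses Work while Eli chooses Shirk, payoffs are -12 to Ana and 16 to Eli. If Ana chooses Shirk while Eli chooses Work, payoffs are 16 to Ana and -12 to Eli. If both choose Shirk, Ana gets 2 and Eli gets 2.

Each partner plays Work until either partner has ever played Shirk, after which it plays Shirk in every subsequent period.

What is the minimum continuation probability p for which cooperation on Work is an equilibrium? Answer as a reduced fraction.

Expected continuation weight on next period's payoff is β·p = 3/4·p, which plays the role of the discount factor.
Cooperation requires 3/4·p ≥ (16−8)/(16−2) = 4/7, hence p ≥ 16/21.

16/21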